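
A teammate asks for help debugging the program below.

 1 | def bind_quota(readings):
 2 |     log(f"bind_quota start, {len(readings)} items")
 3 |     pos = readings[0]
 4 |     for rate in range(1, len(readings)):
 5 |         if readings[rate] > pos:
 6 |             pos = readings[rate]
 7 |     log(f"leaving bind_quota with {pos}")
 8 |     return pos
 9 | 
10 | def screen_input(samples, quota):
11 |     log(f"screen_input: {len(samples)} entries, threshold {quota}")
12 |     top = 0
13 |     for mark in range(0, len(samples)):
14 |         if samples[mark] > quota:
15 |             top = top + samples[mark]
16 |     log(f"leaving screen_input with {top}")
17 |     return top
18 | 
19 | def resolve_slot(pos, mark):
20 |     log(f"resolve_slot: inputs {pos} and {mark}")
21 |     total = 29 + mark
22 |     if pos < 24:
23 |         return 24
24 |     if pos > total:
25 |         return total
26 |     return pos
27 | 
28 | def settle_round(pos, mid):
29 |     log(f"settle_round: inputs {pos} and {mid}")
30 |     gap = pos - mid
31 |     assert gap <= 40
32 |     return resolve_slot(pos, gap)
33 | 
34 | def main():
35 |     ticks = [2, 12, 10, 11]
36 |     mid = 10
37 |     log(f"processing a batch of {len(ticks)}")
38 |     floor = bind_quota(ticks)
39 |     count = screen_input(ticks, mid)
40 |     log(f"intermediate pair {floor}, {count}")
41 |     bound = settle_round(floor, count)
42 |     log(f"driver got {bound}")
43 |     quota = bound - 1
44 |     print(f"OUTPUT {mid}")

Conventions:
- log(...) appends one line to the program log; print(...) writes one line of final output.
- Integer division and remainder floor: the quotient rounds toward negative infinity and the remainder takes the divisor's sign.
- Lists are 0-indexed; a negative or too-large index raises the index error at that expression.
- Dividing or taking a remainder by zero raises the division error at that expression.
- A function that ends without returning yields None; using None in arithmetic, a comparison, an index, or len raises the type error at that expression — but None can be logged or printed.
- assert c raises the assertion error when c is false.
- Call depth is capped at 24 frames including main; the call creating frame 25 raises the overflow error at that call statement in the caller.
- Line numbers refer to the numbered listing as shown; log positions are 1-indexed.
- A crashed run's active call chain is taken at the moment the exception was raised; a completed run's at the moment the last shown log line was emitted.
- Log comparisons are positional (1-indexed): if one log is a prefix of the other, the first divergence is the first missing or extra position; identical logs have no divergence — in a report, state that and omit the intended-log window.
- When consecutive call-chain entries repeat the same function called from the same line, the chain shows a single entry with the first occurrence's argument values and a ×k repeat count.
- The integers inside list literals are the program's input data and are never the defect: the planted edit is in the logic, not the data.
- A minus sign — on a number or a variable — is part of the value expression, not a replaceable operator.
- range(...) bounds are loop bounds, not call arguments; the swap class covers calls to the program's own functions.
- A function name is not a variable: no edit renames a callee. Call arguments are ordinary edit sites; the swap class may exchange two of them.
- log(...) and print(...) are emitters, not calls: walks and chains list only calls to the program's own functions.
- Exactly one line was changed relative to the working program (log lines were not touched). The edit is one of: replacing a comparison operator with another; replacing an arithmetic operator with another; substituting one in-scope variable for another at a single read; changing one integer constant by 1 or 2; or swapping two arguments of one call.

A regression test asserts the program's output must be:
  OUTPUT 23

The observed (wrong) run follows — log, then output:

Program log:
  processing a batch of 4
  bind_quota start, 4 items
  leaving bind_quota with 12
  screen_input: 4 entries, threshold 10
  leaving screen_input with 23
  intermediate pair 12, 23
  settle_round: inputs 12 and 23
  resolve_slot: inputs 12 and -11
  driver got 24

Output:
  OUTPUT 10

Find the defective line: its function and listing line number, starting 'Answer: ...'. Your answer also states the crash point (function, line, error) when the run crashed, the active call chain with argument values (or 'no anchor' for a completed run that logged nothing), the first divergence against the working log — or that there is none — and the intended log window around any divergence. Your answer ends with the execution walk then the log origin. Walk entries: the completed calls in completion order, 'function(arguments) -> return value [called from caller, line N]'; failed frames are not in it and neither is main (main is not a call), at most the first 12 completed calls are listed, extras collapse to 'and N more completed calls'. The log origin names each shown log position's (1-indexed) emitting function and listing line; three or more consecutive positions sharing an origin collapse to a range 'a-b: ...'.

Answer: the defect is in main at line 44.
The tell: No log line changed; the fault shows up purely in the output.
Call chain: main.
First divergence: none — the logs agree in full.
Execution walk:
  bind_quota([2, 12, 10, 11]) -> 12  [called from main, line 38]
  screen_input([2, 12, 10, 11], 10) -> 23  [called from main, line 39]
  resolve_slot(12, -11) -> 24  [called from settle_round, line 32]
  settle_round(12, 23) -> 24  [called from main, line 41]
Log line origins:
  1: logged in main at line 37
  2: logged in bind_quota at line 2
  3: logged in bind_quota at line 7
  4: logged in screen_input at line 11
  5: logged in screen_input at line 16
  6: logged in main at line 40
  7: logged in settle_round at line 29
  8: logged in resolve_slot at line 20
  9: logged in main at line 42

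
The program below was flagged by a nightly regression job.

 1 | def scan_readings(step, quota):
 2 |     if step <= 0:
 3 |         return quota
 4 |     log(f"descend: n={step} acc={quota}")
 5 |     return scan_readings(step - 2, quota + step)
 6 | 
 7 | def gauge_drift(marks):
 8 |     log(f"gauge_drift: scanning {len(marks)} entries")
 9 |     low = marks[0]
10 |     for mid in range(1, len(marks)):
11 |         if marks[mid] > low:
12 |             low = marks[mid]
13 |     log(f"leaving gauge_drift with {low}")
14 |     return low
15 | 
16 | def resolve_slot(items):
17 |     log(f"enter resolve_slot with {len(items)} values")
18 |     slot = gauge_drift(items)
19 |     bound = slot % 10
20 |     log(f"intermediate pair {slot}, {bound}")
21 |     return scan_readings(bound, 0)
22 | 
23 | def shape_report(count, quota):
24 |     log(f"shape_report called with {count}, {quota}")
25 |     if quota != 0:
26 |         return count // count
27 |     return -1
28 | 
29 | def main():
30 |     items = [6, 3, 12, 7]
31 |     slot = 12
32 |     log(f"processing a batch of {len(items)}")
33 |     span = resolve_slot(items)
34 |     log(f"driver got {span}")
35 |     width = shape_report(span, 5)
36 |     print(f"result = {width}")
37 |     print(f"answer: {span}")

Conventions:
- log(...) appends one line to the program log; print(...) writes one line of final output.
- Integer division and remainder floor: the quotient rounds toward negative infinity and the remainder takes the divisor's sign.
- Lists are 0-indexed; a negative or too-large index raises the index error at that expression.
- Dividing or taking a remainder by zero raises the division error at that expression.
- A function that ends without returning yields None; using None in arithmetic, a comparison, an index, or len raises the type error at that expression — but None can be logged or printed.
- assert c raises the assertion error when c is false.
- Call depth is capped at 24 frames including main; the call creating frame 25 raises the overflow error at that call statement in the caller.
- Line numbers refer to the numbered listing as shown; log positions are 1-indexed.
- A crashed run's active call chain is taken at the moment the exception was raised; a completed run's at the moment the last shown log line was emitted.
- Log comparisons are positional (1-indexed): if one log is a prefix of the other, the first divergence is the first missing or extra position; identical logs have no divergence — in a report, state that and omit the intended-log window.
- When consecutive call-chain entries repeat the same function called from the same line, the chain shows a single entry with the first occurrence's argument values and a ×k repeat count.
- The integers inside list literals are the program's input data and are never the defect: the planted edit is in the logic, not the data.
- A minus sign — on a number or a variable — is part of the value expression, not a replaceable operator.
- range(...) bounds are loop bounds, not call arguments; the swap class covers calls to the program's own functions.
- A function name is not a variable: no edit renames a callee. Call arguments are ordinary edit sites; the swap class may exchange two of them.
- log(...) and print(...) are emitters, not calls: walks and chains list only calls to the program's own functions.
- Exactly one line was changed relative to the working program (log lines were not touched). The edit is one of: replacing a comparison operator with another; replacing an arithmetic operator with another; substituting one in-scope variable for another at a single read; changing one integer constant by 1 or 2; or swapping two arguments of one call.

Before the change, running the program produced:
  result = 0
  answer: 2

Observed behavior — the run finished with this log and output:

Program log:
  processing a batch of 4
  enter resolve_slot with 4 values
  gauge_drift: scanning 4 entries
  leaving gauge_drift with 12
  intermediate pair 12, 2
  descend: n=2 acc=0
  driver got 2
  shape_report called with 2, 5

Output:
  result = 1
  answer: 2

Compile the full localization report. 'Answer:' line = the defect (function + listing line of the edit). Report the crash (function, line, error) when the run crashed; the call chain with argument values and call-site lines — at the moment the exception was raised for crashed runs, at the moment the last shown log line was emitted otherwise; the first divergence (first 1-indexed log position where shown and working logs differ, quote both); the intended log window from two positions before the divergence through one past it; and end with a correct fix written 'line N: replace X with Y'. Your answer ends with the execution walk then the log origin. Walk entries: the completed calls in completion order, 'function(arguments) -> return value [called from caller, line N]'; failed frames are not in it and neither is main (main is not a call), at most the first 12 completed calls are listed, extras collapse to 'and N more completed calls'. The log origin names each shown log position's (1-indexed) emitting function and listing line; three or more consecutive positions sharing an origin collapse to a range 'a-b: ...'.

Answer: the defect is in shape_report at line 26.
Key observation: Every logged value matches the working version; the printed result is what differs.
Call chain: main -> shape_report(2, 5) (called at line 35).
First divergence: there is none — every log position agrees.
Execution walk:
  gauge_drift([6, 3, 12, 7]) -> 12  [called from resolve_slot, line 18]
  scan_readings(0, 2) -> 2  [called from scan_readings, line 5]
  scan_readings(2, 0) -> 2  [called from resolve_slot, line 21]
  resolve_slot([6, 3, 12, 7]) -> 2  [called from main, line 33]
  shape_report(2, 5) -> 1  [called from main, line 35]
Log origins:
  1: from main, line 32
  2: from resolve_slot, line 17
  3: from gauge_drift, line 8
  4: from gauge_drift, line 13
  5: from resolve_slot, line 20
  6: from scan_readings, line 4
  7: from main, line 34
  8: from shape_report, line 24
A correct fix: line 26: replace `count // count` with `count // quota`.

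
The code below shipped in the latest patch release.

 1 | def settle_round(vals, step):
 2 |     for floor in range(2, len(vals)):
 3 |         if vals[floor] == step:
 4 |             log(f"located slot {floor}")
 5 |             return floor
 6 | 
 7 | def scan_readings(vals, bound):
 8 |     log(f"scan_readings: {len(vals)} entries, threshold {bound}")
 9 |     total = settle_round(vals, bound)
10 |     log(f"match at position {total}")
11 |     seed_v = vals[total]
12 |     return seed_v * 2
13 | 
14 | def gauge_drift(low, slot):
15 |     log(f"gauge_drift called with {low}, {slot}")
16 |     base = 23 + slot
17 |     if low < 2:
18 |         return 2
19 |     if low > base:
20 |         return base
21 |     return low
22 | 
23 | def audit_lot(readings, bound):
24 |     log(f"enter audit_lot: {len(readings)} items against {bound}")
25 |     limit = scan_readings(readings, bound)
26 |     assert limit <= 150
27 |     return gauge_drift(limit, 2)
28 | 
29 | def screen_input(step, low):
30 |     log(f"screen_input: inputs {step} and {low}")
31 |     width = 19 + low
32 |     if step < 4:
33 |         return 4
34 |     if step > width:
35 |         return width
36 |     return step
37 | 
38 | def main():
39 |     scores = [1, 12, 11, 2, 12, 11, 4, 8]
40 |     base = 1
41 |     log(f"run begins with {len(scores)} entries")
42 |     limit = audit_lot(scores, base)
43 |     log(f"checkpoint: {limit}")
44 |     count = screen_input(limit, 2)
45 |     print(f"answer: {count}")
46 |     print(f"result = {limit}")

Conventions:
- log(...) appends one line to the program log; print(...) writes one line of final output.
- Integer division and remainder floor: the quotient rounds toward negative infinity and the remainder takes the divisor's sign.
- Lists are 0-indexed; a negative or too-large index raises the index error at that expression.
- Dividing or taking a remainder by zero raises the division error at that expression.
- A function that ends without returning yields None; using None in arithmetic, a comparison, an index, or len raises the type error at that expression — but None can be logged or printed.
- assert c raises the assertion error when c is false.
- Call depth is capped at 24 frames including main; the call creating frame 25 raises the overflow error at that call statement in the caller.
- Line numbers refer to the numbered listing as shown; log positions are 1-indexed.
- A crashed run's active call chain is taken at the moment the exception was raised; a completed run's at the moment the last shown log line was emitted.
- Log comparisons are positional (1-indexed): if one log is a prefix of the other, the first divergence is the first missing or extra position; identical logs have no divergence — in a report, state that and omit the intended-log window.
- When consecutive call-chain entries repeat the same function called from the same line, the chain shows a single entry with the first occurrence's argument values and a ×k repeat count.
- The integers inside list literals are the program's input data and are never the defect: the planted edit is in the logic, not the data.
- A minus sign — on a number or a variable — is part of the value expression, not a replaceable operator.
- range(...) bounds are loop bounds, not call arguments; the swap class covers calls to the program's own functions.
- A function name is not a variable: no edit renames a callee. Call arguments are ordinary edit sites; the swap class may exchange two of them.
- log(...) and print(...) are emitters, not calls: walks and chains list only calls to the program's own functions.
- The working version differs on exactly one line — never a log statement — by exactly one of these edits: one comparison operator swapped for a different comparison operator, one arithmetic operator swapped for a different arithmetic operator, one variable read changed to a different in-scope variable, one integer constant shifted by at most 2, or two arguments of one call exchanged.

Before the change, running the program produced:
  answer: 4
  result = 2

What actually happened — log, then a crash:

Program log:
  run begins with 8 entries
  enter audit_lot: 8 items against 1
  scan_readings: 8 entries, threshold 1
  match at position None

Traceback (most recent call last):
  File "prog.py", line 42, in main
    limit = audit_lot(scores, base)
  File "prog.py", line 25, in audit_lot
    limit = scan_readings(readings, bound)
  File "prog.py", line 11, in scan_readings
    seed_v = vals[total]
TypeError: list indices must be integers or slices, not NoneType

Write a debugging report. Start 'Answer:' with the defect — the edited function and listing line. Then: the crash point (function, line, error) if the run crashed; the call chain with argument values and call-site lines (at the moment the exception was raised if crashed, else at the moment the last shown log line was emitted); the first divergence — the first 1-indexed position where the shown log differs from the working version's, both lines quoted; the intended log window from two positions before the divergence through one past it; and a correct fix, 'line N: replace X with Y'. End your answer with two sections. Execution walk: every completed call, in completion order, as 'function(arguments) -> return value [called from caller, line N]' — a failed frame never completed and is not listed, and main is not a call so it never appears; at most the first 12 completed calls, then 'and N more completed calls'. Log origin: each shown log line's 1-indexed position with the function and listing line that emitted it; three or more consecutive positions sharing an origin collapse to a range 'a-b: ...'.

Answer: the defect is in settle_round at line 2.
Key observation: The log first diverges at position 4: the faulty run prints 'match at position None' where the working version prints 'located slot 0'.
Crash: scan_readings, line 11, TypeError.
Call chain: main -> audit_lot([1, 12, 11, 2, 12, 11, 4, 8], 1) (called at line 42) -> scan_readings([1, 12, 11, 2, 12, 11, 4, 8], 1) (called at line 25).
First divergence: at position 4 the run shows 'match at position None' where the working version logs 'located slot 0'.
Intended log window:
  2: enter audit_lot: 8 items against 1
  3: scan_readings: 8 entries, threshold 1
  4: located slot 0
  5: match at position 0
Execution walk:
  settle_round([1, 12, 11, 2, 12, 11, 4, 8], 1) -> None  [called from scan_readings, line 9]
Origin of each log line:
  1: from main, line 41
  2: from audit_lot, line 24
  3: from scan_readings, line 8
  4: from scan_readings, line 10
A correct fix: line 2: replace `2` with `0`.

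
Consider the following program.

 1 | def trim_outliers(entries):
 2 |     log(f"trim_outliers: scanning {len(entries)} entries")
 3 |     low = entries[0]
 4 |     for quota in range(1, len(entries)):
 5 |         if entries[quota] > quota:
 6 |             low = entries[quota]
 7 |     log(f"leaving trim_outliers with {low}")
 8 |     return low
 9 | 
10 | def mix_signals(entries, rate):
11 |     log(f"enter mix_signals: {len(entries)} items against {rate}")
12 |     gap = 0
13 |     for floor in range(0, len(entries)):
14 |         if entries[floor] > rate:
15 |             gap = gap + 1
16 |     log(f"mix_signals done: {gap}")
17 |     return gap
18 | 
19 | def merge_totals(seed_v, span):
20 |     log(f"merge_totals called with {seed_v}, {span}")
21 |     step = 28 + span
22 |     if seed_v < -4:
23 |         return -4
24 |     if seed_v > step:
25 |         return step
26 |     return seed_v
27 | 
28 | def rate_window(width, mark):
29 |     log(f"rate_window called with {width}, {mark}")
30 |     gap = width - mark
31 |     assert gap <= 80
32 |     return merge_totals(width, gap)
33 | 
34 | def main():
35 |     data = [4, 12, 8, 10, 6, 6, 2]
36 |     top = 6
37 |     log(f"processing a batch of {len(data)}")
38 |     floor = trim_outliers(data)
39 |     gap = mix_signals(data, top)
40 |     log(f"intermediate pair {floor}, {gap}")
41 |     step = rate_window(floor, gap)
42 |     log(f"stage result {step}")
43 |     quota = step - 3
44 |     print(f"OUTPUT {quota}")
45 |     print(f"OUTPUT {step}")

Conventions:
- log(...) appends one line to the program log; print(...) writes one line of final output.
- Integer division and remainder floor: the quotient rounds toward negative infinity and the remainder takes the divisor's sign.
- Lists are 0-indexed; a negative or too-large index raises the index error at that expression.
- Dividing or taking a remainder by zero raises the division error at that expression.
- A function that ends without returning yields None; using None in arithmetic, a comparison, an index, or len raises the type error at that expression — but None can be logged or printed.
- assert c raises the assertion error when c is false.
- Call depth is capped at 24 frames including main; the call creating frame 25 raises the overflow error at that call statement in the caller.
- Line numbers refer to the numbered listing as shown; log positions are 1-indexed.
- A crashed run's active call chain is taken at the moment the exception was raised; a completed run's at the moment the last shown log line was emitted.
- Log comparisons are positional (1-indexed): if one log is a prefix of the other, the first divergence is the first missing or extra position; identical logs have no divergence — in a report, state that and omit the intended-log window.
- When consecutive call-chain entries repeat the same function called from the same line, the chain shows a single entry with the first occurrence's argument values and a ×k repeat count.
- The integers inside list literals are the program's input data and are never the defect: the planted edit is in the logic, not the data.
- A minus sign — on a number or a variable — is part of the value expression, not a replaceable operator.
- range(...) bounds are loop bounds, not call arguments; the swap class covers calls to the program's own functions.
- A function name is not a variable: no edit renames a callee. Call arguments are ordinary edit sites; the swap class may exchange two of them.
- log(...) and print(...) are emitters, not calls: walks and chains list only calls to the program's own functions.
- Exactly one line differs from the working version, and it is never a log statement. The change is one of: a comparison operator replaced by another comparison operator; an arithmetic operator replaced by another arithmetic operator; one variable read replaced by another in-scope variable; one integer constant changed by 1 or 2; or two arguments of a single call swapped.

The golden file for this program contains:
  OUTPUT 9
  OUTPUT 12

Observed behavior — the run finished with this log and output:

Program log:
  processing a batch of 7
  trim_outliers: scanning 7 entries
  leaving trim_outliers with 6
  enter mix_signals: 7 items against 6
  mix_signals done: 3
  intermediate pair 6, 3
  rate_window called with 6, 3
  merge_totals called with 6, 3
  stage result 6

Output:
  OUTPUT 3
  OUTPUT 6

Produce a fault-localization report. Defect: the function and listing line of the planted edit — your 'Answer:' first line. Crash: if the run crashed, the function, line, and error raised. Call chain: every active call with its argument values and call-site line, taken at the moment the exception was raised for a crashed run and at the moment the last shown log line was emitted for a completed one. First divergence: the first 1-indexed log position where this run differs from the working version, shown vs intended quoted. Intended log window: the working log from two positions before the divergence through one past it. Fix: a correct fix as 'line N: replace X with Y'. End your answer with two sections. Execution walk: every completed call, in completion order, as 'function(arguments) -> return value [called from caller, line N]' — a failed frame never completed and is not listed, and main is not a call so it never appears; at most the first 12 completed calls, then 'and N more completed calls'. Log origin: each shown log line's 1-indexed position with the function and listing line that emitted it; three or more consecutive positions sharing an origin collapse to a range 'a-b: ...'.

Answer: the defect is in trim_outliers at line 5.
Key fact: The log first diverges at position 3: the faulty run prints 'leaving trim_outliers with 6' where the working version prints 'leaving trim_outliers with 12'.
Call chain: main.
First divergence: position 3 — shown 'leaving trim_outliers with 6', intended 'leaving trim_outliers with 12'.
Intended log window:
  1: processing a batch of 7
  2: trim_outliers: scanning 7 entries
  3: leaving trim_outliers with 12
  4: enter mix_signals: 7 items against 6
Execution walk:
  trim_outliers([4, 12, 8, 10, 6, 6, 2]) -> 6  [called from main, line 38]
  mix_signals([4, 12, 8, 10, 6, 6, 2], 6) -> 3  [called from main, line 39]
  merge_totals(6, 3) -> 6  [called from rate_window, line 32]
  rate_window(6, 3) -> 6  [called from main, line 41]
Origin of each log line:
  1 — main, line 37
  2 — trim_outliers, line 2
  3 — trim_outliers, line 7
  4 — mix_signals, line 11
  5 — mix_signals, line 16
  6 — main, line 40
  7 — rate_window, line 29
  8 — merge_totals, line 20
  9 — main, line 42
A correct fix: line 5: replace `entries[quota] > quota` with `entries[quota] > low`.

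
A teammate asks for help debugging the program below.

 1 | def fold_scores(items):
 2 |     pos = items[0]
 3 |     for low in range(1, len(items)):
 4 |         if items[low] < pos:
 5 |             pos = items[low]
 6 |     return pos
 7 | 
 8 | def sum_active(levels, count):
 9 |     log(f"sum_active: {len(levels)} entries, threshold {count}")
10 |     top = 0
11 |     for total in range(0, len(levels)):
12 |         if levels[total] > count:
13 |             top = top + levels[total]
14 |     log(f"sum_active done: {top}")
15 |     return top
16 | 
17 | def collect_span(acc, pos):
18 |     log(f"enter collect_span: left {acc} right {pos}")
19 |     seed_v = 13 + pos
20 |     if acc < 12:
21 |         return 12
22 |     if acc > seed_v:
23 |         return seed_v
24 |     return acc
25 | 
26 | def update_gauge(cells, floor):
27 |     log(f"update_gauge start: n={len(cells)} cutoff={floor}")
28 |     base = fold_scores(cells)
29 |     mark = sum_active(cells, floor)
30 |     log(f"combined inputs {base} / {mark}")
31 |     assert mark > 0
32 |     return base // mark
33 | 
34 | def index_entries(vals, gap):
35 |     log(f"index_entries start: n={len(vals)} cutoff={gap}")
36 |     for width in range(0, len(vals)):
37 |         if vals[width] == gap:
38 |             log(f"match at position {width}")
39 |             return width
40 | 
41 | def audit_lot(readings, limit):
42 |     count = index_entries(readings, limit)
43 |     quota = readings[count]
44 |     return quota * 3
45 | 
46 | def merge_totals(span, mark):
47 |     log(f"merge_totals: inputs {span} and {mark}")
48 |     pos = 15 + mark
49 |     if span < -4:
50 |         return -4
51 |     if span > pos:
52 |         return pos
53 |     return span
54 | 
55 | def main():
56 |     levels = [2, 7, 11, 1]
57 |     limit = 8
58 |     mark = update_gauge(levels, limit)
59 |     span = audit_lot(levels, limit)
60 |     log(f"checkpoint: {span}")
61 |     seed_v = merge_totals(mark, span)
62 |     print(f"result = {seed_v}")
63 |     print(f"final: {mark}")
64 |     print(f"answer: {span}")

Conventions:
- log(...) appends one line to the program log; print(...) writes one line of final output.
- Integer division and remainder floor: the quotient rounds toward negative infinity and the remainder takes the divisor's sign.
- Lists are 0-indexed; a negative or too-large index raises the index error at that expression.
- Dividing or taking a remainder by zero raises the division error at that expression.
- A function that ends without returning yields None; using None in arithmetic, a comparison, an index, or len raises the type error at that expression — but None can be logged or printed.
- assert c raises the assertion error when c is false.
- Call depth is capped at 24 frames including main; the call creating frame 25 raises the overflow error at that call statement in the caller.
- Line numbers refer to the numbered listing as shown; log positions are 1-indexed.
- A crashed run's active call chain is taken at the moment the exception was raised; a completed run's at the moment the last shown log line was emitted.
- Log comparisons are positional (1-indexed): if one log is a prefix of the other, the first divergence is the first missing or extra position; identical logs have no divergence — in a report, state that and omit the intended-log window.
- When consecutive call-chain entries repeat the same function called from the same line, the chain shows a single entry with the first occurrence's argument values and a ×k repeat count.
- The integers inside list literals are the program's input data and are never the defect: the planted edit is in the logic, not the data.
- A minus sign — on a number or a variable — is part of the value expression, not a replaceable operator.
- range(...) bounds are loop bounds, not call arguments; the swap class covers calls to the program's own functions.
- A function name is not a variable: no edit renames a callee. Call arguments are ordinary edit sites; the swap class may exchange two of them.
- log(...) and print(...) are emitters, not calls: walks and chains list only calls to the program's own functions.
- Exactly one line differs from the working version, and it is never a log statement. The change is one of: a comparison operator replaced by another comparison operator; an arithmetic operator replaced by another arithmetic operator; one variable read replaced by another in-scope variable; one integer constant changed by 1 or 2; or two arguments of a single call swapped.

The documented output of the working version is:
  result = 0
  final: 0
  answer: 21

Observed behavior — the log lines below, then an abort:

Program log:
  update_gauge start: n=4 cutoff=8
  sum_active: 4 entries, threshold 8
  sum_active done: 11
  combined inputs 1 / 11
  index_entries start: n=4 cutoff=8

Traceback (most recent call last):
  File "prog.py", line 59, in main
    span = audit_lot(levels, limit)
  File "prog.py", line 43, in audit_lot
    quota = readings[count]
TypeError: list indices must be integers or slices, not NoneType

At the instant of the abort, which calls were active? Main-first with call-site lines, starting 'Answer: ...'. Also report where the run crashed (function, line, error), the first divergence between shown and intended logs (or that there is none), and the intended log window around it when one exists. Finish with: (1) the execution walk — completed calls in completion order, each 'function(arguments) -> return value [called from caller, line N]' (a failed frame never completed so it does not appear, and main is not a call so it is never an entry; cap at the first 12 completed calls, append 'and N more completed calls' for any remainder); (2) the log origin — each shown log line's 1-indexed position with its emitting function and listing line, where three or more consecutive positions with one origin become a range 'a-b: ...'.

Answer: main -> audit_lot (called at line 59).
Core observation: The log first diverges at position 1: the faulty run prints 'update_gauge start: n=4 cutoff=8' where the working version prints 'update_gauge start: n=4 cutoff=7'.
Crash: audit_lot, line 43, TypeError.
First divergence: position 1 — the shown line 'update_gauge start: n=4 cutoff=8' should read 'update_gauge start: n=4 cutoff=7'.
Intended log window:
  1: update_gauge start: n=4 cutoff=7
  2: sum_active: 4 entries, threshold 7
Execution walk:
  fold_scores([2, 7, 11, 1]) -> 1  [called from update_gauge, line 28]
  sum_active([2, 7, 11, 1], 8) -> 11  [called from update_gauge, line 29]
  update_gauge([2, 7, 11, 1], 8) -> 0  [called from main, line 58]
  index_entries([2, 7, 11, 1], 8) -> None  [called from audit_lot, line 42]
Origin of each log line:
  1: emitted by update_gauge (line 27)
  2: emitted by sum_active (line 9)
  3: emitted by sum_active (line 14)
  4: emitted by update_gauge (line 30)
  5: emitted by index_entries (line 35)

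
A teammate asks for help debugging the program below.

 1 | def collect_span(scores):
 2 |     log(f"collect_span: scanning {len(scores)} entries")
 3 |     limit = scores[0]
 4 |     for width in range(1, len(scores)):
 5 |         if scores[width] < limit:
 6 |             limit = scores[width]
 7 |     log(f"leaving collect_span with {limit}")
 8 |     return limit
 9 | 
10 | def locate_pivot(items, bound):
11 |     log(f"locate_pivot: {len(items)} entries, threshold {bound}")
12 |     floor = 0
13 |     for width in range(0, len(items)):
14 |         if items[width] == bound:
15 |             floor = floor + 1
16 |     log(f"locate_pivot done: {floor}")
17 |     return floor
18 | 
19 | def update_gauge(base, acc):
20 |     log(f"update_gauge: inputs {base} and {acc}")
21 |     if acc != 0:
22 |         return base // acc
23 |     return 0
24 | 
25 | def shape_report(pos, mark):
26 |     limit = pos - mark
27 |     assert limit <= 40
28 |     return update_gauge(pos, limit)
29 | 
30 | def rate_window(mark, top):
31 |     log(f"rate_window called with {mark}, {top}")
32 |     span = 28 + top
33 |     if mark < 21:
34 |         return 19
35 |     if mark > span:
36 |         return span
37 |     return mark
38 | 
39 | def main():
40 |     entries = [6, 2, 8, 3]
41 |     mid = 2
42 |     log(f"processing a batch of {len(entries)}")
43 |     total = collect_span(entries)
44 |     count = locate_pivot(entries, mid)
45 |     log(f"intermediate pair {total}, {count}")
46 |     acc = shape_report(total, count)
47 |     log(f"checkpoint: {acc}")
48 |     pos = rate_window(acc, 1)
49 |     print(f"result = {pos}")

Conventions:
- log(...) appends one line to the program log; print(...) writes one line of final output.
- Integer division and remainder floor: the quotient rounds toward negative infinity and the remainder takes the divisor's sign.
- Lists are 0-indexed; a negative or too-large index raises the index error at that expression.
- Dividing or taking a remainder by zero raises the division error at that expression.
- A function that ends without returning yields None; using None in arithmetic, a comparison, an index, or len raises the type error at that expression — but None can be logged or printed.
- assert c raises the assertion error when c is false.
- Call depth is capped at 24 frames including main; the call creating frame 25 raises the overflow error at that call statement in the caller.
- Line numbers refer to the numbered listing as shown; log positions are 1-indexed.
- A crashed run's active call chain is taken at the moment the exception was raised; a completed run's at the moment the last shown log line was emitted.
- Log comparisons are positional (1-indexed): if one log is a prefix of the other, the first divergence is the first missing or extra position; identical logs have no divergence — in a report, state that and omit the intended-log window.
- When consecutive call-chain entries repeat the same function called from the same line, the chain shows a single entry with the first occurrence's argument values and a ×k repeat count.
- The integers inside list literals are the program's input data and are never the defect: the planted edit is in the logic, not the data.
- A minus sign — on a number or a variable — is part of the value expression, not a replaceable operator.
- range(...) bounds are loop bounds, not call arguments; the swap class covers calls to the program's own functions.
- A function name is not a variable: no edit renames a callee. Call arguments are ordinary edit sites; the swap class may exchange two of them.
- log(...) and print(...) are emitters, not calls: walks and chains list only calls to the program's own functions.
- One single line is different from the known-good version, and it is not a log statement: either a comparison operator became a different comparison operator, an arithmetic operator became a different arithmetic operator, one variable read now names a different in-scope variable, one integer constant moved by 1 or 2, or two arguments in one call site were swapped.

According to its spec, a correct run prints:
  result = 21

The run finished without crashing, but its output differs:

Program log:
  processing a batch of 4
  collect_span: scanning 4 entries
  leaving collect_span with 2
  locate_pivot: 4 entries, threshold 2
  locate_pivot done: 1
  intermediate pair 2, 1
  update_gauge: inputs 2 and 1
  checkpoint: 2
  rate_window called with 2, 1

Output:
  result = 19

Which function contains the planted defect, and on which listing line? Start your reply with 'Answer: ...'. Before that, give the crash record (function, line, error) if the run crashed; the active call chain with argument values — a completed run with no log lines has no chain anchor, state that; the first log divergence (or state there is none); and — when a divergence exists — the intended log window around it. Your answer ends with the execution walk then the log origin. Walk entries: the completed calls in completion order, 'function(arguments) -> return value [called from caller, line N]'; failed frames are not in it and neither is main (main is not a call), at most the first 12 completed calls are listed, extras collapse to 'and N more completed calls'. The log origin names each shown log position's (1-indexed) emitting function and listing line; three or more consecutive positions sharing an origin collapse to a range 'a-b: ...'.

Answer: the defect is in rate_window at line 34.
Key fact: The two runs log identically and part ways only at the printed values.
Call chain: main -> rate_window(2, 1) (called at line 48).
First divergence: none; the two logs match at every position.
Execution walk:
  collect_span([6, 2, 8, 3]) -> 2  [called from main, line 43]
  locate_pivot([6, 2, 8, 3], 2) -> 1  [called from main, line 44]
  update_gauge(2, 1) -> 2  [called from shape_report, line 28]
  shape_report(2, 1) -> 2  [called from main, line 46]
  rate_window(2, 1) -> 19  [called from main, line 48]
Log origins:
  1: from main, line 42
  2: from collect_span, line 2
  3: from collect_span, line 7
  4: from locate_pivot, line 11
  5: from locate_pivot, line 16
  6: from main, line 45
  7: from update_gauge, line 20
  8: from main, line 47
  9: from rate_window, line 31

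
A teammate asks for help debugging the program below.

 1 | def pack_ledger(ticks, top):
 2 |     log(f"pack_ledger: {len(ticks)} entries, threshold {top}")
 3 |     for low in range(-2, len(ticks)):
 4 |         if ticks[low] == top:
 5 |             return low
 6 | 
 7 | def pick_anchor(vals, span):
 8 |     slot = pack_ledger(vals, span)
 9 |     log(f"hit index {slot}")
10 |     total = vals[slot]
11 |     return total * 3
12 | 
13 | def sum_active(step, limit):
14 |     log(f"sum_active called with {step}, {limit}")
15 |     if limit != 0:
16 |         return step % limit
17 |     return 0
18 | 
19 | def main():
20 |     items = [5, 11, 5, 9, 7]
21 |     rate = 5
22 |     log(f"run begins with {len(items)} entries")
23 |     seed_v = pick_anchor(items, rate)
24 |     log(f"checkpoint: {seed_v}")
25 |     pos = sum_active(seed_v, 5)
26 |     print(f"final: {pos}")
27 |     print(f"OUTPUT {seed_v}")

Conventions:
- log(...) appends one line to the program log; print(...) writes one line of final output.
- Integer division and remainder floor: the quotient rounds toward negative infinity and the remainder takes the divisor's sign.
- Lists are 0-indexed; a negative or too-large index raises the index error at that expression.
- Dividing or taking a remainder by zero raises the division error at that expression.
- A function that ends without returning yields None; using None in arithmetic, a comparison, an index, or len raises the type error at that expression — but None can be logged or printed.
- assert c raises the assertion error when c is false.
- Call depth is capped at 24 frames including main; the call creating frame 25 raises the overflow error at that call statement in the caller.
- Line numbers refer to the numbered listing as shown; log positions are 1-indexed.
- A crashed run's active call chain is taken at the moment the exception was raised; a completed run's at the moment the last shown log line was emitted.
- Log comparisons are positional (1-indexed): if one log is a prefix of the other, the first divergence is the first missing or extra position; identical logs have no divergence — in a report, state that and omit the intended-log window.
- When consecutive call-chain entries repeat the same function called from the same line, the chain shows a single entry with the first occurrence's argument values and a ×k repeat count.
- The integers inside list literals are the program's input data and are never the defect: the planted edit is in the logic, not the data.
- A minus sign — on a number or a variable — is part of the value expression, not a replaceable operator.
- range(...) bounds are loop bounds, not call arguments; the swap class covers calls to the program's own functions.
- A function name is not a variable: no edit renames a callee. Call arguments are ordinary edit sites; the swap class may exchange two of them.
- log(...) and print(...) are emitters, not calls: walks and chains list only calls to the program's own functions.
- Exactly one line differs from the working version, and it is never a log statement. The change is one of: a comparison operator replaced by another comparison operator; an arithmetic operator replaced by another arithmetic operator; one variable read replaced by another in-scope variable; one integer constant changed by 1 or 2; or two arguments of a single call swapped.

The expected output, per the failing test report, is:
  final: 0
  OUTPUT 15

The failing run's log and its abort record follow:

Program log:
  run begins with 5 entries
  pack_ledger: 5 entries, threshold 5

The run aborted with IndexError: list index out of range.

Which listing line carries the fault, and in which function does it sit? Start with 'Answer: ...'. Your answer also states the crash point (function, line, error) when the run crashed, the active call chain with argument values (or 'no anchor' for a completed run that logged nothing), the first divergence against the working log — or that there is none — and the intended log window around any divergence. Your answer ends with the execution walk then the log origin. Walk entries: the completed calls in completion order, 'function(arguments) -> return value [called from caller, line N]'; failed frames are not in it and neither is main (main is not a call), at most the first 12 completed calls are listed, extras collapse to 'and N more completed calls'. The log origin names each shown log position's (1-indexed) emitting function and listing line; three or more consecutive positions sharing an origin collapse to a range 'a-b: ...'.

Answer: the defect is in pack_ledger at line 3.
Core observation: Only 2 log lines were emitted before the run died; the intended continuation was 'hit index 0'.
Crash: pack_ledger, line 4, IndexError.
Call chain: main -> pick_anchor([5, 11, 5, 9, 7], 5) (called at line 23) -> pack_ledger([5, 11, 5, 9, 7], 5) (called at line 8).
First divergence: position 3; the shown log stops at 2 lines while the working version next logs 'hit index 0'.
Intended log window:
  1: run begins with 5 entries
  2: pack_ledger: 5 entries, threshold 5
  3: hit index 0
  4: checkpoint: 15
Execution walk:
  (no call completed)
Log line origins:
  1: emitted by main (line 22)
  2: emitted by pack_ledger (line 2)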